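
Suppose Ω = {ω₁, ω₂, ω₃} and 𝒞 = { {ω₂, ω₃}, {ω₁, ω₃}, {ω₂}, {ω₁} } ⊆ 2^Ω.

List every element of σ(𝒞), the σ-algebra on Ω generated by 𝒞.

σ(𝒞) (8 sets): { {}, {ω₁}, {ω₂}, {ω₃}, {ω₁, ω₂}, {ω₁, ω₃}, {ω₂, ω₃}, Ω }

Derivation:
Take S₀ = 𝒞 ∪ {∅, Ω} = { {}, {ω₁}, {ω₂}, {ω₁, ω₃}, {ω₂, ω₃}, Ω }.
Iteration 1: +1 →
  {ω₁, ω₂}  = {ω₂} ∪ {ω₁}
  (now 7)
Iteration 2: +1 →
  {ω₃}  = ᶜ of {ω₁, ω₂}
  (now 8)
After Iteration 3 the family is unchanged; done.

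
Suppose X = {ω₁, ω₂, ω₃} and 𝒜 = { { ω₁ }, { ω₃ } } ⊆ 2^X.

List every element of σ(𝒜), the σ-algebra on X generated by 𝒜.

σ(𝒜) (8 sets): { {  }, { ω₁ }, { ω₂ }, { ω₃ }, { ω₁, ω₂ }, { ω₁, ω₃ }, { ω₂, ω₃ }, X }

Check:
Seed the family with 𝒜 together with ∅ and X: { {  }, { ω₁ }, { ω₃ }, X }.
Step 1 adds 3:
  { ω₁, ω₂ }  = complement { ω₃ }
  { ω₁, ω₃ }  = { ω₃ } ∪ { ω₁ }
  { ω₂, ω₃ }  = complement { ω₁ }
  — 7 sets.
Step 2: 1 new —
  { ω₂ }  = complement { ω₁, ω₃ }
  — 8 sets.
Step 3: no new sets; the family is a σ-algebra.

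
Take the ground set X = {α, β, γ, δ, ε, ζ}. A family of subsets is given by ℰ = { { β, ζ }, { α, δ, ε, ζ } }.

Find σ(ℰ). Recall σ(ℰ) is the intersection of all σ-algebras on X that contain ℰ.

Initial family (4 sets): { {}, { β, ζ }, { α, δ, ε, ζ }, X }.
Iteration 1. New:
  { β, γ }  = complement { α, δ, ε, ζ }
  { α, γ, δ, ε }  = complement { β, ζ }
  { α, β, δ, ε, ζ }  = { α, δ, ε, ζ } ∪ { β, ζ }
  |family| = 7
Iteration 2: +4 →
  { γ }  = complement { α, β, δ, ε, ζ }
  { β, γ, ζ }  = { β, γ } ∪ { β, ζ }
  { α, β, γ, δ, ε }  = { β, γ } ∪ { α, γ, δ, ε }
  { α, γ, δ, ε, ζ }  = { α, γ, δ, ε } ∪ { α, δ, ε, ζ }
  |family| = 11
Iteration 3. New:
  { β }  = complement { α, γ, δ, ε, ζ }
  { ζ }  = complement { α, β, γ, δ, ε }
  { α, δ, ε }  = complement { β, γ, ζ }
  |family| = 14
Iteration 4 (2 new):
  { γ, ζ }  = { γ } ∪ { ζ }
  { α, β, δ, ε }  = { α, δ, ε } ∪ { β }
  |family| = 16
Iteration 5 adds nothing — fixpoint reached.

Therefore σ(ℰ) = { {}, { β }, { γ }, { ζ }, { β, γ }, { β, ζ }, { γ, ζ }, { α, δ, ε }, { β, γ, ζ }, { α, β, δ, ε }, { α, γ, δ, ε }, { α, δ, ε, ζ }, { α, β, γ, δ, ε }, { α, β, δ, ε, ζ }, { α, γ, δ, ε, ζ }, X } (|σ(ℰ)| = 16).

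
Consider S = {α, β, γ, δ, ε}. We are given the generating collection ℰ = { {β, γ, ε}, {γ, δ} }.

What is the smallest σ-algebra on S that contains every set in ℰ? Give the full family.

Answer: σ(ℰ) = { ∅, {α}, {γ}, {δ}, {α, γ}, {α, δ}, {β, ε}, {γ, δ}, {α, β, ε}, {α, γ, δ}, {β, γ, ε}, {β, δ, ε}, {α, β, γ, ε}, {α, β, δ, ε}, {β, γ, δ, ε}, S }

Check:
Seed the family with ℰ together with ∅ and S: { ∅, {γ, δ}, {β, γ, ε}, S }.
Round 1 (3 new):
  {α, δ}  = ᶜ of {β, γ, ε}
  {α, β, ε}  = ᶜ of {γ, δ}
  {β, γ, δ, ε}  = {γ, δ} ∪ {β, γ, ε}
  [7 total]
Round 2 adds 4:
  {α}  = ᶜ of {β, γ, δ, ε}
  {α, γ, δ}  = {γ, δ} ∪ {α, δ}
  {α, β, γ, ε}  = {α, β, ε} ∪ {β, γ, ε}
  {α, β, δ, ε}  = {α, β, ε} ∪ {α, δ}
  [11 total]
Round 3 (3 new):
  {γ}  = ᶜ of {α, β, δ, ε}
  {δ}  = ᶜ of {α, β, γ, ε}
  {β, ε}  = ᶜ of {α, γ, δ}
  [14 total]
Round 4 (2 new):
  {α, γ}  = {γ} ∪ {α}
  {β, δ, ε}  = {β, ε} ∪ {δ}
  [16 total]
Round 5: stable.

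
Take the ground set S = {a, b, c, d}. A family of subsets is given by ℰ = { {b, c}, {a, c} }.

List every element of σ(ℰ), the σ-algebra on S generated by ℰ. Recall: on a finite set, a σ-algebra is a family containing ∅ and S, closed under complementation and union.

Take S₀ = ℰ ∪ {∅, S} = { ∅, {a, c}, {b, c}, S }.
Round 1: +3 →
  {a, d}  = complement {b, c}
  {b, d}  = complement {a, c}
  {a, b, c}  = {a, c} ∪ {b, c}
Round 2 (4 new):
  {d}  = complement {a, b, c}
  {a, b, d}  = {a, d} ∪ {b, d}
  {a, c, d}  = {a, d} ∪ {a, c}
  {b, c, d}  = {b, c} ∪ {b, d}
Round 3: +3 →
  {a}  = complement {b, c, d}
  {b}  = complement {a, c, d}
  {c}  = complement {a, b, d}
Round 4: 2 new —
  {a, b}  = {b} ∪ {a}
  {c, d}  = {c} ∪ {d}
Round 5: closed — nothing new.

Hence σ(ℰ) has 16 members: { ∅, {a}, {b}, {c}, {d}, {a, b}, {a, c}, {a, d}, {b, c}, {b, d}, {c, d}, {a, b, c}, {a, b, d}, {a, c, d}, {b, c, d}, S }.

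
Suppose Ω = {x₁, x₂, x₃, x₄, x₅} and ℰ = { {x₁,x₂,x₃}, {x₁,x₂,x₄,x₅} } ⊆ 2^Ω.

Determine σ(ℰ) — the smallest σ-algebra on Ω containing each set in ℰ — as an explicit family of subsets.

|σ(ℰ)| = 8.  σ(ℰ) = { {}, {x₃}, {x₁,x₂}, {x₄,x₅}, {x₁,x₂,x₃}, {x₃,x₄,x₅}, {x₁,x₂,x₄,x₅}, Ω }

Check:
Initial family (4 sets): { {}, {x₁,x₂,x₃}, {x₁,x₂,x₄,x₅}, Ω }.
Round 1: +2 →
  {x₃}  = ᶜ of {x₁,x₂,x₄,x₅}
  {x₄,x₅}  = ᶜ of {x₁,x₂,x₃}
  [6 total]
Round 2: +1 →
  {x₃,x₄,x₅}  = {x₄,x₅} ∪ {x₃}
  [7 total]
Round 3: +1 →
  {x₁,x₂}  = ᶜ of {x₃,x₄,x₅}
  [8 total]
Round 4: no new sets; the family is a σ-algebra.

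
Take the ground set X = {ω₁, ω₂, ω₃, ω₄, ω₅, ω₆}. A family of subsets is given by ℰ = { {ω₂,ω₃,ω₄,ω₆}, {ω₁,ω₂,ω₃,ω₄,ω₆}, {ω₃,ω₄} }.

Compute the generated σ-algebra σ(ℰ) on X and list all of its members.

Answer: σ(ℰ) = { ∅, {ω₁}, {ω₅}, {ω₁,ω₅}, {ω₂,ω₆}, {ω₃,ω₄}, {ω₁,ω₂,ω₆}, {ω₁,ω₃,ω₄}, {ω₂,ω₅,ω₆}, {ω₃,ω₄,ω₅}, {ω₁,ω₂,ω₅,ω₆}, {ω₁,ω₃,ω₄,ω₅}, {ω₂,ω₃,ω₄,ω₆}, {ω₁,ω₂,ω₃,ω₄,ω₆}, {ω₂,ω₃,ω₄,ω₅,ω₆}, X }

Trace:
Initial family (5 sets): { ∅, {ω₃,ω₄}, {ω₂,ω₃,ω₄,ω₆}, {ω₁,ω₂,ω₃,ω₄,ω₆}, X }.
Iteration 1 adds 3:
  {ω₅}  = complement {ω₁,ω₂,ω₃,ω₄,ω₆}
  {ω₁,ω₅}  = complement {ω₂,ω₃,ω₄,ω₆}
  {ω₁,ω₂,ω₅,ω₆}  = complement {ω₃,ω₄}
  (now 8)
Iteration 2 adds 3:
  {ω₃,ω₄,ω₅}  = {ω₃,ω₄} ∪ {ω₅}
  {ω₁,ω₃,ω₄,ω₅}  = {ω₃,ω₄} ∪ {ω₁,ω₅}
  {ω₂,ω₃,ω₄,ω₅,ω₆}  = {ω₂,ω₃,ω₄,ω₆} ∪ {ω₅}
  (now 11)
Iteration 3: +3 →
  {ω₁}  = complement {ω₂,ω₃,ω₄,ω₅,ω₆}
  {ω₂,ω₆}  = complement {ω₁,ω₃,ω₄,ω₅}
  {ω₁,ω₂,ω₆}  = complement {ω₃,ω₄,ω₅}
  (now 14)
Iteration 4 (2 new):
  {ω₁,ω₃,ω₄}  = {ω₃,ω₄} ∪ {ω₁}
  {ω₂,ω₅,ω₆}  = {ω₂,ω₆} ∪ {ω₅}
  (now 16)
After Iteration 5 the family is unchanged; done.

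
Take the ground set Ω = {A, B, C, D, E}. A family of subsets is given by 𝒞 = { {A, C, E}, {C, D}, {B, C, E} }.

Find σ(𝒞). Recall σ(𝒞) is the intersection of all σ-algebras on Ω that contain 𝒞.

Initial family (5 sets): { {}, {C, D}, {A, C, E}, {B, C, E}, Ω }.
Round 1. New:
  {A, D}  = ᶜ of {B, C, E}
  {B, D}  = ᶜ of {A, C, E}
  {A, B, E}  = ᶜ of {C, D}
  {A, B, C, E}  = {B, C, E} ∪ {A, C, E}
  {A, C, D, E}  = {C, D} ∪ {A, C, E}
  {B, C, D, E}  = {C, D} ∪ {B, C, E}
Round 2: 7 new —
  {A}  = ᶜ of {B, C, D, E}
  {B}  = ᶜ of {A, C, D, E}
  {D}  = ᶜ of {A, B, C, E}
  {A, B, D}  = {A, D} ∪ {B, D}
  {A, C, D}  = {C, D} ∪ {A, D}
  {B, C, D}  = {C, D} ∪ {B, D}
  {A, B, D, E}  = {A, B, E} ∪ {A, D}
Round 3: +6 →
  {C}  = ᶜ of {A, B, D, E}
  {A, B}  = {B} ∪ {A}
  {A, E}  = ᶜ of {B, C, D}
  {B, E}  = ᶜ of {A, C, D}
  {C, E}  = ᶜ of {A, B, D}
  {A, B, C, D}  = {A, B, D} ∪ {C, D}
Round 4 (7 new):
  {E}  = ᶜ of {A, B, C, D}
  {A, C}  = {C} ∪ {A}
  {B, C}  = {B} ∪ {C}
  {A, B, C}  = {A, B} ∪ {C}
  {A, D, E}  = {A, D} ∪ {A, E}
  {B, D, E}  = {B, E} ∪ {D}
  {C, D, E}  = ᶜ of {A, B}
Round 5 (1 new):
  {D, E}  = ᶜ of {A, B, C}
Round 6 adds nothing — fixpoint reached.

Therefore σ(𝒞) = { {}, {A}, {B}, {C}, {D}, {E}, {A, B}, {A, C}, {A, D}, {A, E}, {B, C}, {B, D}, {B, E}, {C, D}, {C, E}, {D, E}, {A, B, C}, {A, B, D}, {A, B, E}, {A, C, D}, {A, C, E}, {A, D, E}, {B, C, D}, {B, C, E}, {B, D, E}, {C, D, E}, {A, B, C, D}, {A, B, C, E}, {A, B, D, E}, {A, C, D, E}, {B, C, D, E}, Ω } (|σ(𝒞)| = 32).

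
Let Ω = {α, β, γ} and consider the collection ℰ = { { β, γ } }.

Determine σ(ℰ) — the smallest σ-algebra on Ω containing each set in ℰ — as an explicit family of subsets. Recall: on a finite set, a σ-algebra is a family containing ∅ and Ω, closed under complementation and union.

Answer: σ(ℰ) = { ∅, { α }, { β, γ }, Ω }

Working:
Seed the family with ℰ together with ∅ and Ω: { ∅, { β, γ }, Ω }.
Pass 1 (1 new):
  { α }  = { β, γ }ᶜ
  [4 total]
Pass 2: stable.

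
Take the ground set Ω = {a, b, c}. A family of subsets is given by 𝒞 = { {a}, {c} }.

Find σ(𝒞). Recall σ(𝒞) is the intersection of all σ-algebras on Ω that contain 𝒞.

σ(𝒞) (8 sets): { ∅, {a}, {b}, {c}, {a,b}, {a,c}, {b,c}, Ω }

Working:
Seed the family with 𝒞 together with ∅ and Ω: { ∅, {a}, {c}, Ω }.
Iteration 1 adds 3:
  {a,b}  = Ω∖{c}
  {a,c}  = {c} ∪ {a}
  {b,c}  = Ω∖{a}
  (now 7)
Iteration 2: 1 new —
  {b}  = Ω∖{a,c}
  (now 8)
Iteration 3: no new sets; the family is a σ-algebra.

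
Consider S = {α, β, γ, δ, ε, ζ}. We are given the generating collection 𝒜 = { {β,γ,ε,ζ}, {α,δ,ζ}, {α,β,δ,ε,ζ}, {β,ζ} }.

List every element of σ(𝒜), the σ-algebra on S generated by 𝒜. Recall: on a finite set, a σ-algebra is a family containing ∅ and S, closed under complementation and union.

Answer: σ(𝒜) = { {}, {β}, {γ}, {ε}, {ζ}, {α,δ}, {β,γ}, {β,ε}, {β,ζ}, {γ,ε}, {γ,ζ}, {ε,ζ}, {α,β,δ}, {α,γ,δ}, {α,δ,ε}, {α,δ,ζ}, {β,γ,ε}, {β,γ,ζ}, {β,ε,ζ}, {γ,ε,ζ}, {α,β,γ,δ}, {α,β,δ,ε}, {α,β,δ,ζ}, {α,γ,δ,ε}, {α,γ,δ,ζ}, {α,δ,ε,ζ}, {β,γ,ε,ζ}, {α,β,γ,δ,ε}, {α,β,γ,δ,ζ}, {α,β,δ,ε,ζ}, {α,γ,δ,ε,ζ}, S }

Derivation:
Start: 𝒜 ∪ {∅, S} = { {}, {β,ζ}, {α,δ,ζ}, {β,γ,ε,ζ}, {α,β,δ,ε,ζ}, S }.
Iteration 1. New:
  {γ}  = ᶜ of {α,β,δ,ε,ζ}
  {α,δ}  = ᶜ of {β,γ,ε,ζ}
  {β,γ,ε}  = ᶜ of {α,δ,ζ}
  {α,β,δ,ζ}  = {β,ζ} ∪ {α,δ,ζ}
  {α,γ,δ,ε}  = ᶜ of {β,ζ}
  |family| = 11
Iteration 2 (7 new):
  {γ,ε}  = ᶜ of {α,β,δ,ζ}
  {α,γ,δ}  = {γ} ∪ {α,δ}
  {β,γ,ζ}  = {β,ζ} ∪ {γ}
  {α,γ,δ,ζ}  = {α,δ,ζ} ∪ {γ}
  {α,β,γ,δ,ε}  = {β,γ,ε} ∪ {α,δ}
  {α,β,γ,δ,ζ}  = {α,β,δ,ζ} ∪ {γ}
  {α,γ,δ,ε,ζ}  = {α,δ,ζ} ∪ {α,γ,δ,ε}
  |family| = 18
Iteration 3: 6 new —
  {β}  = ᶜ of {α,γ,δ,ε,ζ}
  {ε}  = ᶜ of {α,β,γ,δ,ζ}
  {ζ}  = ᶜ of {α,β,γ,δ,ε}
  {β,ε}  = ᶜ of {α,γ,δ,ζ}
  {α,δ,ε}  = ᶜ of {β,γ,ζ}
  {β,ε,ζ}  = ᶜ of {α,γ,δ}
  |family| = 24
Iteration 4 (8 new):
  {β,γ}  = {β} ∪ {γ}
  {γ,ζ}  = {ζ} ∪ {γ}
  {ε,ζ}  = {ζ} ∪ {ε}
  {α,β,δ}  = {β} ∪ {α,δ}
  {γ,ε,ζ}  = {ζ} ∪ {γ,ε}
  {α,β,γ,δ}  = {β} ∪ {α,γ,δ}
  {α,β,δ,ε}  = {α,δ,ε} ∪ {β,ε}
  {α,δ,ε,ζ}  = {α,δ,ε} ∪ {α,δ,ζ}
  |family| = 32
Iteration 5 adds nothing — fixpoint reached.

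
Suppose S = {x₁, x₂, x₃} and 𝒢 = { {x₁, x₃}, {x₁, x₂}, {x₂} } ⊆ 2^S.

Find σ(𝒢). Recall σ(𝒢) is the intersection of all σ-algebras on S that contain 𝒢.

Seed the family with 𝒢 together with ∅ and S: { {}, {x₂}, {x₁, x₂}, {x₁, x₃}, S }.
Iteration 1: +1 →
  {x₃}  = S∖{x₁, x₂}
  [6 total]
Iteration 2: +1 →
  {x₂, x₃}  = {x₃} ∪ {x₂}
  [7 total]
Iteration 3 adds 1:
  {x₁}  = S∖{x₂, x₃}
  [8 total]
Iteration 4: already closed under ᶜ and ∪.

Therefore σ(𝒢) = { {}, {x₁}, {x₂}, {x₃}, {x₁, x₂}, {x₁, x₃}, {x₂, x₃}, S } (|σ(𝒢)| = 8).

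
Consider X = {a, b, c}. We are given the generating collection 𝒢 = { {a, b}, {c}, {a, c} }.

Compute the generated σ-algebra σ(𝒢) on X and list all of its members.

Start: 𝒢 ∪ {∅, X} = { ∅, {c}, {a, b}, {a, c}, X }.
Step 1: 1 new —
  {b}  = X∖{a, c}
  |family| = 6
Step 2: +1 →
  {b, c}  = {c} ∪ {b}
  |family| = 7
Step 3 adds 1:
  {a}  = X∖{b, c}
  |family| = 8
Step 4: no new sets; the family is a σ-algebra.

Hence σ(𝒢) has 8 members: { ∅, {a}, {b}, {c}, {a, b}, {a, c}, {b, c}, X }.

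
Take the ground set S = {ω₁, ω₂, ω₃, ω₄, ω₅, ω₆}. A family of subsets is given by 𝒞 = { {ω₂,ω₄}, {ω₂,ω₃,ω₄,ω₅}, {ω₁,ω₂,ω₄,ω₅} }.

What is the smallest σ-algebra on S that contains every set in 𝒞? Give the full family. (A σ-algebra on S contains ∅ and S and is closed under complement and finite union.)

Take S₀ = 𝒞 ∪ {∅, S} = { ∅, {ω₂,ω₄}, {ω₁,ω₂,ω₄,ω₅}, {ω₂,ω₃,ω₄,ω₅}, S }.
Step 1 adds 4:
  {ω₁,ω₆}  = S∖{ω₂,ω₃,ω₄,ω₅}
  {ω₃,ω₆}  = S∖{ω₁,ω₂,ω₄,ω₅}
  {ω₁,ω₃,ω₅,ω₆}  = S∖{ω₂,ω₄}
  {ω₁,ω₂,ω₃,ω₄,ω₅}  = {ω₂,ω₃,ω₄,ω₅} ∪ {ω₁,ω₂,ω₄,ω₅}
  [9 total]
Step 2. New:
  {ω₆}  = S∖{ω₁,ω₂,ω₃,ω₄,ω₅}
  {ω₁,ω₃,ω₆}  = {ω₁,ω₆} ∪ {ω₃,ω₆}
  {ω₁,ω₂,ω₄,ω₆}  = {ω₁,ω₆} ∪ {ω₂,ω₄}
  {ω₂,ω₃,ω₄,ω₆}  = {ω₃,ω₆} ∪ {ω₂,ω₄}
  {ω₁,ω₂,ω₄,ω₅,ω₆}  = {ω₁,ω₆} ∪ {ω₁,ω₂,ω₄,ω₅}
  {ω₂,ω₃,ω₄,ω₅,ω₆}  = {ω₂,ω₃,ω₄,ω₅} ∪ {ω₃,ω₆}
  [15 total]
Step 3 adds 7:
  {ω₁}  = S∖{ω₂,ω₃,ω₄,ω₅,ω₆}
  {ω₃}  = S∖{ω₁,ω₂,ω₄,ω₅,ω₆}
  {ω₁,ω₅}  = S∖{ω₂,ω₃,ω₄,ω₆}
  {ω₃,ω₅}  = S∖{ω₁,ω₂,ω₄,ω₆}
  {ω₂,ω₄,ω₅}  = S∖{ω₁,ω₃,ω₆}
  {ω₂,ω₄,ω₆}  = {ω₂,ω₄} ∪ {ω₆}
  {ω₁,ω₂,ω₃,ω₄,ω₆}  = {ω₁,ω₂,ω₄,ω₆} ∪ {ω₂,ω₃,ω₄,ω₆}
  [22 total]
Step 4 (8 new):
  {ω₅}  = S∖{ω₁,ω₂,ω₃,ω₄,ω₆}
  {ω₁,ω₃}  = {ω₃} ∪ {ω₁}
  {ω₁,ω₂,ω₄}  = {ω₂,ω₄} ∪ {ω₁}
  {ω₁,ω₃,ω₅}  = S∖{ω₂,ω₄,ω₆}
  {ω₁,ω₅,ω₆}  = {ω₁,ω₆} ∪ {ω₁,ω₅}
  {ω₂,ω₃,ω₄}  = {ω₂,ω₄} ∪ {ω₃}
  {ω₃,ω₅,ω₆}  = {ω₃,ω₅} ∪ {ω₆}
  {ω₂,ω₄,ω₅,ω₆}  = {ω₂,ω₄,ω₆} ∪ {ω₂,ω₄,ω₅}
  [30 total]
Step 5 adds 2:
  {ω₅,ω₆}  = {ω₆} ∪ {ω₅}
  {ω₁,ω₂,ω₃,ω₄}  = {ω₂,ω₃,ω₄} ∪ {ω₁,ω₂,ω₄}
  [32 total]
Step 6: stable.

Therefore σ(𝒞) = { ∅, {ω₁}, {ω₃}, {ω₅}, {ω₆}, {ω₁,ω₃}, {ω₁,ω₅}, {ω₁,ω₆}, {ω₂,ω₄}, {ω₃,ω₅}, {ω₃,ω₆}, {ω₅,ω₆}, {ω₁,ω₂,ω₄}, {ω₁,ω₃,ω₅}, {ω₁,ω₃,ω₆}, {ω₁,ω₅,ω₆}, {ω₂,ω₃,ω₄}, {ω₂,ω₄,ω₅}, {ω₂,ω₄,ω₆}, {ω₃,ω₅,ω₆}, {ω₁,ω₂,ω₃,ω₄}, {ω₁,ω₂,ω₄,ω₅}, {ω₁,ω₂,ω₄,ω₆}, {ω₁,ω₃,ω₅,ω₆}, {ω₂,ω₃,ω₄,ω₅}, {ω₂,ω₃,ω₄,ω₆}, {ω₂,ω₄,ω₅,ω₆}, {ω₁,ω₂,ω₃,ω₄,ω₅}, {ω₁,ω₂,ω₃,ω₄,ω₆}, {ω₁,ω₂,ω₄,ω₅,ω₆}, {ω₂,ω₃,ω₄,ω₅,ω₆}, S } (|σ(𝒞)| = 32).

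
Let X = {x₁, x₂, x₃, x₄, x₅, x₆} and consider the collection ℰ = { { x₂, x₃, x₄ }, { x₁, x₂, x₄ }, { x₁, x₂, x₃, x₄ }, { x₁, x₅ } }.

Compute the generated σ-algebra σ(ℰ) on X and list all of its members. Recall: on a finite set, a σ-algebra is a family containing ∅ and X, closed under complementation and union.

Initial family (6 sets): { ∅, { x₁, x₅ }, { x₁, x₂, x₄ }, { x₂, x₃, x₄ }, { x₁, x₂, x₃, x₄ }, X }.
Round 1 (6 new):
  { x₅, x₆ }  = { x₁, x₂, x₃, x₄ }ᶜ
  { x₁, x₅, x₆ }  = { x₂, x₃, x₄ }ᶜ
  { x₃, x₅, x₆ }  = { x₁, x₂, x₄ }ᶜ
  { x₁, x₂, x₄, x₅ }  = { x₁, x₅ } ∪ { x₁, x₂, x₄ }
  { x₂, x₃, x₄, x₆ }  = { x₁, x₅ }ᶜ
  { x₁, x₂, x₃, x₄, x₅ }  = { x₂, x₃, x₄ } ∪ { x₁, x₅ }
  [12 total]
Round 2 (6 new):
  { x₆ }  = { x₁, x₂, x₃, x₄, x₅ }ᶜ
  { x₃, x₆ }  = { x₁, x₂, x₄, x₅ }ᶜ
  { x₁, x₃, x₅, x₆ }  = { x₁, x₅, x₆ } ∪ { x₃, x₅, x₆ }
  { x₁, x₂, x₃, x₄, x₆ }  = { x₁, x₂, x₄ } ∪ { x₂, x₃, x₄, x₆ }
  { x₁, x₂, x₄, x₅, x₆ }  = { x₅, x₆ } ∪ { x₁, x₂, x₄, x₅ }
  { x₂, x₃, x₄, x₅, x₆ }  = { x₂, x₃, x₄ } ∪ { x₅, x₆ }
  [18 total]
Round 3: 5 new —
  { x₁ }  = { x₂, x₃, x₄, x₅, x₆ }ᶜ
  { x₃ }  = { x₁, x₂, x₄, x₅, x₆ }ᶜ
  { x₅ }  = { x₁, x₂, x₃, x₄, x₆ }ᶜ
  { x₂, x₄ }  = { x₁, x₃, x₅, x₆ }ᶜ
  { x₁, x₂, x₄, x₆ }  = { x₁, x₂, x₄ } ∪ { x₆ }
  [23 total]
Round 4: 9 new —
  { x₁, x₃ }  = { x₃ } ∪ { x₁ }
  { x₁, x₆ }  = { x₆ } ∪ { x₁ }
  { x₃, x₅ }  = { x₁, x₂, x₄, x₆ }ᶜ
  { x₁, x₃, x₅ }  = { x₃ } ∪ { x₁, x₅ }
  { x₁, x₃, x₆ }  = { x₃, x₆ } ∪ { x₁ }
  { x₂, x₄, x₅ }  = { x₅ } ∪ { x₂, x₄ }
  { x₂, x₄, x₆ }  = { x₆ } ∪ { x₂, x₄ }
  { x₂, x₃, x₄, x₅ }  = { x₂, x₃, x₄ } ∪ { x₅ }
  { x₂, x₄, x₅, x₆ }  = { x₅, x₆ } ∪ { x₂, x₄ }
  [32 total]
Round 5 adds nothing — fixpoint reached.

Hence σ(ℰ) has 32 members: { ∅, { x₁ }, { x₃ }, { x₅ }, { x₆ }, { x₁, x₃ }, { x₁, x₅ }, { x₁, x₆ }, { x₂, x₄ }, { x₃, x₅ }, { x₃, x₆ }, { x₅, x₆ }, { x₁, x₂, x₄ }, { x₁, x₃, x₅ }, { x₁, x₃, x₆ }, { x₁, x₅, x₆ }, { x₂, x₃, x₄ }, { x₂, x₄, x₅ }, { x₂, x₄, x₆ }, { x₃, x₅, x₆ }, { x₁, x₂, x₃, x₄ }, { x₁, x₂, x₄, x₅ }, { x₁, x₂, x₄, x₆ }, { x₁, x₃, x₅, x₆ }, { x₂, x₃, x₄, x₅ }, { x₂, x₃, x₄, x₆ }, { x₂, x₄, x₅, x₆ }, { x₁, x₂, x₃, x₄, x₅ }, { x₁, x₂, x₃, x₄, x₆ }, { x₁, x₂, x₄, x₅, x₆ }, { x₂, x₃, x₄, x₅, x₆ }, X }.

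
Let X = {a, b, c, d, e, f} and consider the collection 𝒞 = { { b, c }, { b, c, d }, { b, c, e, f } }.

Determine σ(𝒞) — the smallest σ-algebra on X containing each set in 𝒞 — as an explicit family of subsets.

Initial family (5 sets): { {  }, { b, c }, { b, c, d }, { b, c, e, f }, X }.
Pass 1 (4 new):
  { a, d }  = ᶜ of { b, c, e, f }
  { a, e, f }  = ᶜ of { b, c, d }
  { a, d, e, f }  = ᶜ of { b, c }
  { b, c, d, e, f }  = { b, c, d } ∪ { b, c, e, f }
  [9 total]
Pass 2. New:
  { a }  = ᶜ of { b, c, d, e, f }
  { a, b, c, d }  = { b, c, d } ∪ { a, d }
  { a, b, c, e, f }  = { b, c } ∪ { a, e, f }
  [12 total]
Pass 3 (3 new):
  { d }  = ᶜ of { a, b, c, e, f }
  { e, f }  = ᶜ of { a, b, c, d }
  { a, b, c }  = { b, c } ∪ { a }
  [15 total]
Pass 4 (1 new):
  { d, e, f }  = ᶜ of { a, b, c }
  [16 total]
Pass 5: closed — nothing new.

σ(𝒞) = { {  }, { a }, { d }, { a, d }, { b, c }, { e, f }, { a, b, c }, { a, e, f }, { b, c, d }, { d, e, f }, { a, b, c, d }, { a, d, e, f }, { b, c, e, f }, { a, b, c, e, f }, { b, c, d, e, f }, X }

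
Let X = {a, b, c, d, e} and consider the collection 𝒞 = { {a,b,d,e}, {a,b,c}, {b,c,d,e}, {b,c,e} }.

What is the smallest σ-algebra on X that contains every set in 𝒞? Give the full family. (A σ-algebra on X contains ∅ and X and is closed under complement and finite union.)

σ(𝒞) (32 sets): { {}, {a}, {b}, {c}, {d}, {e}, {a,b}, {a,c}, {a,d}, {a,e}, {b,c}, {b,d}, {b,e}, {c,d}, {c,e}, {d,e}, {a,b,c}, {a,b,d}, {a,b,e}, {a,c,d}, {a,c,e}, {a,d,e}, {b,c,d}, {b,c,e}, {b,d,e}, {c,d,e}, {a,b,c,d}, {a,b,c,e}, {a,b,d,e}, {a,c,d,e}, {b,c,d,e}, X }

Derivation:
Take S₀ = 𝒞 ∪ {∅, X} = { {}, {a,b,c}, {b,c,e}, {a,b,d,e}, {b,c,d,e}, X }.
Round 1: 5 new —
  {a}  = {b,c,d,e}ᶜ
  {c}  = {a,b,d,e}ᶜ
  {a,d}  = {b,c,e}ᶜ
  {d,e}  = {a,b,c}ᶜ
  {a,b,c,e}  = {b,c,e} ∪ {a,b,c}
  — 11 sets.
Round 2. New:
  {d}  = {a,b,c,e}ᶜ
  {a,c}  = {c} ∪ {a}
  {a,c,d}  = {c} ∪ {a,d}
  {a,d,e}  = {d,e} ∪ {a,d}
  {c,d,e}  = {d,e} ∪ {c}
  {a,b,c,d}  = {a,b,c} ∪ {a,d}
  — 17 sets.
Round 3: 7 new —
  {e}  = {a,b,c,d}ᶜ
  {a,b}  = {c,d,e}ᶜ
  {b,c}  = {a,d,e}ᶜ
  {b,e}  = {a,c,d}ᶜ
  {c,d}  = {c} ∪ {d}
  {b,d,e}  = {a,c}ᶜ
  {a,c,d,e}  = {d,e} ∪ {a,c,d}
  — 24 sets.
Round 4 adds 7:
  {b}  = {a,c,d,e}ᶜ
  {a,e}  = {e} ∪ {a}
  {c,e}  = {e} ∪ {c}
  {a,b,d}  = {a,b} ∪ {a,d}
  {a,b,e}  = {c,d}ᶜ
  {a,c,e}  = {e} ∪ {a,c}
  {b,c,d}  = {c,d} ∪ {b,c}
  — 31 sets.
Round 5 (1 new):
  {b,d}  = {a,c,e}ᶜ
  — 32 sets.
After Round 6 the family is unchanged; done.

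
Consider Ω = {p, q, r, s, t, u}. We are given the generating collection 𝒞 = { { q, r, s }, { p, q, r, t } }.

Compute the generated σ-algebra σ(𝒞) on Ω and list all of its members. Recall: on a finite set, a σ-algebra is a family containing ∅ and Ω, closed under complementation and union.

Take S₀ = 𝒞 ∪ {∅, Ω} = { {}, { q, r, s }, { p, q, r, t }, Ω }.
Step 1: +3 →
  { s, u }  = Ω∖{ p, q, r, t }
  { p, t, u }  = Ω∖{ q, r, s }
  { p, q, r, s, t }  = { p, q, r, t } ∪ { q, r, s }
  — 7 sets.
Step 2 (4 new):
  { u }  = Ω∖{ p, q, r, s, t }
  { p, s, t, u }  = { p, t, u } ∪ { s, u }
  { q, r, s, u }  = { q, r, s } ∪ { s, u }
  { p, q, r, t, u }  = { p, t, u } ∪ { p, q, r, t }
  — 11 sets.
Step 3: 3 new —
  { s }  = Ω∖{ p, q, r, t, u }
  { p, t }  = Ω∖{ q, r, s, u }
  { q, r }  = Ω∖{ p, s, t, u }
  — 14 sets.
Step 4. New:
  { p, s, t }  = { p, t } ∪ { s }
  { q, r, u }  = { q, r } ∪ { u }
  — 16 sets.
Step 5: stable.

Therefore σ(𝒞) = { {}, { s }, { u }, { p, t }, { q, r }, { s, u }, { p, s, t }, { p, t, u }, { q, r, s }, { q, r, u }, { p, q, r, t }, { p, s, t, u }, { q, r, s, u }, { p, q, r, s, t }, { p, q, r, t, u }, Ω } (|σ(𝒞)| = 16).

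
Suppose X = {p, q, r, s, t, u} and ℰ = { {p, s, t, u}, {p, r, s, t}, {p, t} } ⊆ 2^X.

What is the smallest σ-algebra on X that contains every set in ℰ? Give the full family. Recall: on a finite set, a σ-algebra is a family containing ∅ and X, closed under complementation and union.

Answer: σ(ℰ) = { ∅, {q}, {r}, {s}, {u}, {p, t}, {q, r}, {q, s}, {q, u}, {r, s}, {r, u}, {s, u}, {p, q, t}, {p, r, t}, {p, s, t}, {p, t, u}, {q, r, s}, {q, r, u}, {q, s, u}, {r, s, u}, {p, q, r, t}, {p, q, s, t}, {p, q, t, u}, {p, r, s, t}, {p, r, t, u}, {p, s, t, u}, {q, r, s, u}, {p, q, r, s, t}, {p, q, r, t, u}, {p, q, s, t, u}, {p, r, s, t, u}, X }

Working:
Start: ℰ ∪ {∅, X} = { ∅, {p, t}, {p, r, s, t}, {p, s, t, u}, X }.
Pass 1 (4 new):
  {q, r}  = X∖{p, s, t, u}
  {q, u}  = X∖{p, r, s, t}
  {q, r, s, u}  = X∖{p, t}
  {p, r, s, t, u}  = {p, r, s, t} ∪ {p, s, t, u}
  — 9 sets.
Pass 2: +6 →
  {q}  = X∖{p, r, s, t, u}
  {q, r, u}  = {q, u} ∪ {q, r}
  {p, q, r, t}  = {q, r} ∪ {p, t}
  {p, q, t, u}  = {q, u} ∪ {p, t}
  {p, q, r, s, t}  = {q, r} ∪ {p, r, s, t}
  {p, q, s, t, u}  = {p, s, t, u} ∪ {q, u}
  — 15 sets.
Pass 3 adds 7:
  {r}  = X∖{p, q, s, t, u}
  {u}  = X∖{p, q, r, s, t}
  {r, s}  = X∖{p, q, t, u}
  {s, u}  = X∖{p, q, r, t}
  {p, q, t}  = {p, t} ∪ {q}
  {p, s, t}  = X∖{q, r, u}
  {p, q, r, t, u}  = {q, r} ∪ {p, q, t, u}
  — 22 sets.
Pass 4: 8 new —
  {s}  = X∖{p, q, r, t, u}
  {r, u}  = {u} ∪ {r}
  {p, r, t}  = {p, t} ∪ {r}
  {p, t, u}  = {p, t} ∪ {u}
  {q, r, s}  = {r, s} ∪ {q}
  {q, s, u}  = {q} ∪ {s, u}
  {r, s, u}  = X∖{p, q, t}
  {p, q, s, t}  = {q} ∪ {p, s, t}
  — 30 sets.
Pass 5: +2 →
  {q, s}  = {q} ∪ {s}
  {p, r, t, u}  = {p, r, t} ∪ {u}
  — 32 sets.
Pass 6: no new sets; the family is a σ-algebra.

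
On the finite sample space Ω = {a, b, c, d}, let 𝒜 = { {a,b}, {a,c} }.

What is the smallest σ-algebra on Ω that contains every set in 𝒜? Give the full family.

σ(𝒜) (16 sets): { ∅, {a}, {b}, {c}, {d}, {a,b}, {a,c}, {a,d}, {b,c}, {b,d}, {c,d}, {a,b,c}, {a,b,d}, {a,c,d}, {b,c,d}, Ω }

Check:
Initial family (4 sets): { ∅, {a,b}, {a,c}, Ω }.
Step 1 (3 new):
  {b,d}  = {a,c}ᶜ
  {c,d}  = {a,b}ᶜ
  {a,b,c}  = {a,b} ∪ {a,c}
  (now 7)
Step 2 (4 new):
  {d}  = {a,b,c}ᶜ
  {a,b,d}  = {a,b} ∪ {b,d}
  {a,c,d}  = {c,d} ∪ {a,c}
  {b,c,d}  = {c,d} ∪ {b,d}
  (now 11)
Step 3. New:
  {a}  = {b,c,d}ᶜ
  {b}  = {a,c,d}ᶜ
  {c}  = {a,b,d}ᶜ
  (now 14)
Step 4: 2 new —
  {a,d}  = {d} ∪ {a}
  {b,c}  = {c} ∪ {b}
  (now 16)
Step 5 adds nothing — fixpoint reached.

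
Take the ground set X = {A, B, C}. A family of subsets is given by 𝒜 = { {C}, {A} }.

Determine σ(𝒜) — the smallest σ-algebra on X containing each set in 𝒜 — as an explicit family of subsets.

Answer: σ(𝒜) = { ∅, {A}, {B}, {C}, {A, B}, {A, C}, {B, C}, X }

Derivation:
Begin from { ∅, {A}, {C}, X } (that is, 𝒜 plus ∅ and X).
Step 1. New:
  {A, B}  = complement {C}
  {A, C}  = {C} ∪ {A}
  {B, C}  = complement {A}
  [7 total]
Step 2: +1 →
  {B}  = complement {A, C}
  [8 total]
After Step 3 the family is unchanged; done.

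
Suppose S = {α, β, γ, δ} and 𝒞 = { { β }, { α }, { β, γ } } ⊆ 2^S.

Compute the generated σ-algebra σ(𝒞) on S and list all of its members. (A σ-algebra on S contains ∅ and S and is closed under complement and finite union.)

σ(𝒞) = { ∅, { α }, { β }, { γ }, { δ }, { α, β }, { α, γ }, { α, δ }, { β, γ }, { β, δ }, { γ, δ }, { α, β, γ }, { α, β, δ }, { α, γ, δ }, { β, γ, δ }, S }

Check:
Initial family (5 sets): { ∅, { α }, { β }, { β, γ }, S }.
Step 1: +5 →
  { α, β }  = { β } ∪ { α }
  { α, δ }  = ᶜ of { β, γ }
  { α, β, γ }  = { β, γ } ∪ { α }
  { α, γ, δ }  = ᶜ of { β }
  { β, γ, δ }  = ᶜ of { α }
Step 2 (3 new):
  { δ }  = ᶜ of { α, β, γ }
  { γ, δ }  = ᶜ of { α, β }
  { α, β, δ }  = { α, β } ∪ { α, δ }
Step 3 (2 new):
  { γ }  = ᶜ of { α, β, δ }
  { β, δ }  = { δ } ∪ { β }
Step 4: 1 new —
  { α, γ }  = ᶜ of { β, δ }
Step 5: closed — nothing new.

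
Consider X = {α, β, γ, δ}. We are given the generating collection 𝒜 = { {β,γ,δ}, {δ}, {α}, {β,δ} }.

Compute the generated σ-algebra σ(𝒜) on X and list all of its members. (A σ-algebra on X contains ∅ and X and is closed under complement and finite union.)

Seed the family with 𝒜 together with ∅ and X: { {}, {α}, {δ}, {β,δ}, {β,γ,δ}, X }.
Round 1: +4 →
  {α,γ}  = X∖{β,δ}
  {α,δ}  = {δ} ∪ {α}
  {α,β,γ}  = X∖{δ}
  {α,β,δ}  = {β,δ} ∪ {α}
  |family| = 10
Round 2: +3 →
  {γ}  = X∖{α,β,δ}
  {β,γ}  = X∖{α,δ}
  {α,γ,δ}  = {α,δ} ∪ {α,γ}
  |family| = 13
Round 3: +2 →
  {β}  = X∖{α,γ,δ}
  {γ,δ}  = {γ} ∪ {δ}
  |family| = 15
Round 4: +1 →
  {α,β}  = X∖{γ,δ}
  |family| = 16
Round 5: closed — nothing new.

Therefore σ(𝒜) = { {}, {α}, {β}, {γ}, {δ}, {α,β}, {α,γ}, {α,δ}, {β,γ}, {β,δ}, {γ,δ}, {α,β,γ}, {α,β,δ}, {α,γ,δ}, {β,γ,δ}, X } (|σ(𝒜)| = 16).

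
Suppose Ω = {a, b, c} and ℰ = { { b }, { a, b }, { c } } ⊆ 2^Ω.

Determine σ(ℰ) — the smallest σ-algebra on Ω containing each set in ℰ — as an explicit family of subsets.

Begin from { {  }, { b }, { c }, { a, b }, Ω } (that is, ℰ plus ∅ and Ω).
Step 1: 2 new —
  { a, c }  = complement { b }
  { b, c }  = { c } ∪ { b }
  — 7 sets.
Step 2 adds 1:
  { a }  = complement { b, c }
  — 8 sets.
Step 3: already closed under ᶜ and ∪.

σ(ℰ) = { {  }, { a }, { b }, { c }, { a, b }, { a, c }, { b, c }, Ω }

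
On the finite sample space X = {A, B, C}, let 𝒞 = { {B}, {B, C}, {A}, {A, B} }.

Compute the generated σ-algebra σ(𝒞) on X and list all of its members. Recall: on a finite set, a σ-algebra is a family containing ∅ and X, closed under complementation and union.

Begin from { {}, {A}, {B}, {A, B}, {B, C}, X } (that is, 𝒞 plus ∅ and X).
Pass 1 adds 2:
  {C}  = ᶜ of {A, B}
  {A, C}  = ᶜ of {B}
Pass 2: stable.

|σ(𝒞)| = 8.  σ(𝒞) = { {}, {A}, {B}, {C}, {A, B}, {A, C}, {B, C}, X }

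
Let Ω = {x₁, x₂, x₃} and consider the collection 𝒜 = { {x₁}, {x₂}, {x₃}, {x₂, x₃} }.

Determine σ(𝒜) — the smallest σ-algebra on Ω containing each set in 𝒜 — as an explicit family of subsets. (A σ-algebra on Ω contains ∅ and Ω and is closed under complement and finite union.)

σ(𝒜) (8 sets): { ∅, {x₁}, {x₂}, {x₃}, {x₁, x₂}, {x₁, x₃}, {x₂, x₃}, Ω }

Trace:
Start: 𝒜 ∪ {∅, Ω} = { ∅, {x₁}, {x₂}, {x₃}, {x₂, x₃}, Ω }.
Pass 1. New:
  {x₁, x₂}  = {x₃}ᶜ
  {x₁, x₃}  = {x₂}ᶜ
  — 8 sets.
Pass 2: already closed under ᶜ and ∪.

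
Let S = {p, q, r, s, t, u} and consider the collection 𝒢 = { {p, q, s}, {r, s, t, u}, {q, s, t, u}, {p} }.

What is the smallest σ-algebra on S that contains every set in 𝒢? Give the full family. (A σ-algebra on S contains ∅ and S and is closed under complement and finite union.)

|σ(𝒢)| = 32.  σ(𝒢) = { ∅, {p}, {q}, {r}, {s}, {p, q}, {p, r}, {p, s}, {q, r}, {q, s}, {r, s}, {t, u}, {p, q, r}, {p, q, s}, {p, r, s}, {p, t, u}, {q, r, s}, {q, t, u}, {r, t, u}, {s, t, u}, {p, q, r, s}, {p, q, t, u}, {p, r, t, u}, {p, s, t, u}, {q, r, t, u}, {q, s, t, u}, {r, s, t, u}, {p, q, r, t, u}, {p, q, s, t, u}, {p, r, s, t, u}, {q, r, s, t, u}, S }

Working:
Take S₀ = 𝒢 ∪ {∅, S} = { ∅, {p}, {p, q, s}, {q, s, t, u}, {r, s, t, u}, S }.
Step 1 adds 6:
  {p, q}  = complement {r, s, t, u}
  {p, r}  = complement {q, s, t, u}
  {r, t, u}  = complement {p, q, s}
  {p, q, s, t, u}  = {q, s, t, u} ∪ {p, q, s}
  {p, r, s, t, u}  = {r, s, t, u} ∪ {p}
  {q, r, s, t, u}  = complement {p}
  (now 12)
Step 2 adds 6:
  {q}  = complement {p, r, s, t, u}
  {r}  = complement {p, q, s, t, u}
  {p, q, r}  = {p, q} ∪ {p, r}
  {p, q, r, s}  = {p, q, s} ∪ {p, r}
  {p, r, t, u}  = {p, r} ∪ {r, t, u}
  {p, q, r, t, u}  = {p, q} ∪ {r, t, u}
  (now 18)
Step 3: 6 new —
  {s}  = complement {p, q, r, t, u}
  {q, r}  = {r} ∪ {q}
  {q, s}  = complement {p, r, t, u}
  {t, u}  = complement {p, q, r, s}
  {s, t, u}  = complement {p, q, r}
  {q, r, t, u}  = {r, t, u} ∪ {q}
  (now 24)
Step 4: +8 →
  {p, s}  = complement {q, r, t, u}
  {r, s}  = {r} ∪ {s}
  {p, r, s}  = {p, r} ∪ {s}
  {p, t, u}  = {t, u} ∪ {p}
  {q, r, s}  = {r} ∪ {q, s}
  {q, t, u}  = {t, u} ∪ {q}
  {p, q, t, u}  = {t, u} ∪ {p, q}
  {p, s, t, u}  = complement {q, r}
  (now 32)
Step 5: already closed under ᶜ and ∪.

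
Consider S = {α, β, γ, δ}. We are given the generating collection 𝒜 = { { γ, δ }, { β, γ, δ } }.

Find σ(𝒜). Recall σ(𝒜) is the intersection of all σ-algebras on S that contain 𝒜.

Take S₀ = 𝒜 ∪ {∅, S} = { ∅, { γ, δ }, { β, γ, δ }, S }.
Round 1: 2 new —
  { α }  = S∖{ β, γ, δ }
  { α, β }  = S∖{ γ, δ }
  (now 6)
Round 2 (1 new):
  { α, γ, δ }  = { γ, δ } ∪ { α }
  (now 7)
Round 3: 1 new —
  { β }  = S∖{ α, γ, δ }
  (now 8)
Round 4: already closed under ᶜ and ∪.

Hence σ(𝒜) has 8 members: { ∅, { α }, { β }, { α, β }, { γ, δ }, { α, γ, δ }, { β, γ, δ }, S }.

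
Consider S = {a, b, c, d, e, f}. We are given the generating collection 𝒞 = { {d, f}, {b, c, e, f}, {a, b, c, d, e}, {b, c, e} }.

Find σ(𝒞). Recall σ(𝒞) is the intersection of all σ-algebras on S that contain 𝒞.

σ(𝒞) (16 sets): { {}, {a}, {d}, {f}, {a, d}, {a, f}, {d, f}, {a, d, f}, {b, c, e}, {a, b, c, e}, {b, c, d, e}, {b, c, e, f}, {a, b, c, d, e}, {a, b, c, e, f}, {b, c, d, e, f}, S }

Derivation:
Initial family (6 sets): { {}, {d, f}, {b, c, e}, {b, c, e, f}, {a, b, c, d, e}, S }.
Step 1: +5 →
  {f}  = {a, b, c, d, e}ᶜ
  {a, d}  = {b, c, e, f}ᶜ
  {a, d, f}  = {b, c, e}ᶜ
  {a, b, c, e}  = {d, f}ᶜ
  {b, c, d, e, f}  = {b, c, e} ∪ {d, f}
  — 11 sets.
Step 2. New:
  {a}  = {b, c, d, e, f}ᶜ
  {a, b, c, e, f}  = {f} ∪ {a, b, c, e}
  — 13 sets.
Step 3. New:
  {d}  = {a, b, c, e, f}ᶜ
  {a, f}  = {f} ∪ {a}
  — 15 sets.
Step 4 adds 1:
  {b, c, d, e}  = {a, f}ᶜ
  — 16 sets.
After Step 5 the family is unchanged; done.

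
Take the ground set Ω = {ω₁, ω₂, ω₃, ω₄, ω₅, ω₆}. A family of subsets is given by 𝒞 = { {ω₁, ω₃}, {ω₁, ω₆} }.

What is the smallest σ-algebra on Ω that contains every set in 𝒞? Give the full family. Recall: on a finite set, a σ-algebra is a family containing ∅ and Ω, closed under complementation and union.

σ(𝒞) = { {}, {ω₁}, {ω₃}, {ω₆}, {ω₁, ω₃}, {ω₁, ω₆}, {ω₃, ω₆}, {ω₁, ω₃, ω₆}, {ω₂, ω₄, ω₅}, {ω₁, ω₂, ω₄, ω₅}, {ω₂, ω₃, ω₄, ω₅}, {ω₂, ω₄, ω₅, ω₆}, {ω₁, ω₂, ω₃, ω₄, ω₅}, {ω₁, ω₂, ω₄, ω₅, ω₆}, {ω₂, ω₃, ω₄, ω₅, ω₆}, Ω }

Working:
Initial family (4 sets): { {}, {ω₁, ω₃}, {ω₁, ω₆}, Ω }.
Iteration 1 adds 3:
  {ω₁, ω₃, ω₆}  = {ω₁, ω₃} ∪ {ω₁, ω₆}
  {ω₂, ω₃, ω₄, ω₅}  = ᶜ of {ω₁, ω₆}
  {ω₂, ω₄, ω₅, ω₆}  = ᶜ of {ω₁, ω₃}
  [7 total]
Iteration 2 adds 4:
  {ω₂, ω₄, ω₅}  = ᶜ of {ω₁, ω₃, ω₆}
  {ω₁, ω₂, ω₃, ω₄, ω₅}  = {ω₁, ω₃} ∪ {ω₂, ω₃, ω₄, ω₅}
  {ω₁, ω₂, ω₄, ω₅, ω₆}  = {ω₂, ω₄, ω₅, ω₆} ∪ {ω₁, ω₆}
  {ω₂, ω₃, ω₄, ω₅, ω₆}  = {ω₂, ω₄, ω₅, ω₆} ∪ {ω₂, ω₃, ω₄, ω₅}
  [11 total]
Iteration 3: 3 new —
  {ω₁}  = ᶜ of {ω₂, ω₃, ω₄, ω₅, ω₆}
  {ω₃}  = ᶜ of {ω₁, ω₂, ω₄, ω₅, ω₆}
  {ω₆}  = ᶜ of {ω₁, ω₂, ω₃, ω₄, ω₅}
  [14 total]
Iteration 4: +2 →
  {ω₃, ω₆}  = {ω₃} ∪ {ω₆}
  {ω₁, ω₂, ω₄, ω₅}  = {ω₂, ω₄, ω₅} ∪ {ω₁}
  [16 total]
Iteration 5: already closed under ᶜ and ∪.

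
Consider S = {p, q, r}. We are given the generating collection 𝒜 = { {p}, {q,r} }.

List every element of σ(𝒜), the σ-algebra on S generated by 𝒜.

Answer: σ(𝒜) = { {}, {p}, {q,r}, S }

Working:
Take S₀ = 𝒜 ∪ {∅, S} = { {}, {p}, {q,r}, S }.
Step 1: stable.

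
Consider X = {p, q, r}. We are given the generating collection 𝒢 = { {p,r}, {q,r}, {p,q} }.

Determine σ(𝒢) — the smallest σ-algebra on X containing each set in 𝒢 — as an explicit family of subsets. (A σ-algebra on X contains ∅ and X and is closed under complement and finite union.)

Initial family (5 sets): { ∅, {p,q}, {p,r}, {q,r}, X }.
Round 1 adds 3:
  {p}  = complement {q,r}
  {q}  = complement {p,r}
  {r}  = complement {p,q}
  [8 total]
Round 2: no new sets; the family is a σ-algebra.

Therefore σ(𝒢) = { ∅, {p}, {q}, {r}, {p,q}, {p,r}, {q,r}, X } (|σ(𝒢)| = 8).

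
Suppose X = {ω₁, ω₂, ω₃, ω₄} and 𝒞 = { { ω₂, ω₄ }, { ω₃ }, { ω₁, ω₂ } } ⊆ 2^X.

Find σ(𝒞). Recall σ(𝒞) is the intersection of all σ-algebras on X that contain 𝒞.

Start: 𝒞 ∪ {∅, X} = { {  }, { ω₃ }, { ω₁, ω₂ }, { ω₂, ω₄ }, X }.
Step 1: 5 new —
  { ω₁, ω₃ }  = ᶜ of { ω₂, ω₄ }
  { ω₃, ω₄ }  = ᶜ of { ω₁, ω₂ }
  { ω₁, ω₂, ω₃ }  = { ω₃ } ∪ { ω₁, ω₂ }
  { ω₁, ω₂, ω₄ }  = ᶜ of { ω₃ }
  { ω₂, ω₃, ω₄ }  = { ω₃ } ∪ { ω₂, ω₄ }
  (now 10)
Step 2. New:
  { ω₁ }  = ᶜ of { ω₂, ω₃, ω₄ }
  { ω₄ }  = ᶜ of { ω₁, ω₂, ω₃ }
  { ω₁, ω₃, ω₄ }  = { ω₃, ω₄ } ∪ { ω₁, ω₃ }
  (now 13)
Step 3: 2 new —
  { ω₂ }  = ᶜ of { ω₁, ω₃, ω₄ }
  { ω₁, ω₄ }  = { ω₄ } ∪ { ω₁ }
  (now 15)
Step 4 adds 1:
  { ω₂, ω₃ }  = ᶜ of { ω₁, ω₄ }
  (now 16)
Step 5: stable.

Hence σ(𝒞) has 16 members: { {  }, { ω₁ }, { ω₂ }, { ω₃ }, { ω₄ }, { ω₁, ω₂ }, { ω₁, ω₃ }, { ω₁, ω₄ }, { ω₂, ω₃ }, { ω₂, ω₄ }, { ω₃, ω₄ }, { ω₁, ω₂, ω₃ }, { ω₁, ω₂, ω₄ }, { ω₁, ω₃, ω₄ }, { ω₂, ω₃, ω₄ }, X }.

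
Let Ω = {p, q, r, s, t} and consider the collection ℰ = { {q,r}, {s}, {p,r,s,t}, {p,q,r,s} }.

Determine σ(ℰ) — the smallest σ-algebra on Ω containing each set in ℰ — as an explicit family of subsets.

σ(ℰ) = { ∅, {p}, {q}, {r}, {s}, {t}, {p,q}, {p,r}, {p,s}, {p,t}, {q,r}, {q,s}, {q,t}, {r,s}, {r,t}, {s,t}, {p,q,r}, {p,q,s}, {p,q,t}, {p,r,s}, {p,r,t}, {p,s,t}, {q,r,s}, {q,r,t}, {q,s,t}, {r,s,t}, {p,q,r,s}, {p,q,r,t}, {p,q,s,t}, {p,r,s,t}, {q,r,s,t}, Ω }

Trace:
Begin from { ∅, {s}, {q,r}, {p,q,r,s}, {p,r,s,t}, Ω } (that is, ℰ plus ∅ and Ω).
Iteration 1 adds 5:
  {q}  = ᶜ of {p,r,s,t}
  {t}  = ᶜ of {p,q,r,s}
  {p,s,t}  = ᶜ of {q,r}
  {q,r,s}  = {q,r} ∪ {s}
  {p,q,r,t}  = ᶜ of {s}
  (now 11)
Iteration 2 (7 new):
  {p,t}  = ᶜ of {q,r,s}
  {q,s}  = {q} ∪ {s}
  {q,t}  = {q} ∪ {t}
  {s,t}  = {t} ∪ {s}
  {q,r,t}  = {t} ∪ {q,r}
  {p,q,s,t}  = {p,s,t} ∪ {q}
  {q,r,s,t}  = {q,r,s} ∪ {t}
  (now 18)
Iteration 3. New:
  {p}  = ᶜ of {q,r,s,t}
  {r}  = ᶜ of {p,q,s,t}
  {p,s}  = ᶜ of {q,r,t}
  {p,q,r}  = ᶜ of {s,t}
  {p,q,t}  = {q,t} ∪ {p,t}
  {p,r,s}  = ᶜ of {q,t}
  {p,r,t}  = ᶜ of {q,s}
  {q,s,t}  = {s,t} ∪ {q,t}
  (now 26)
Iteration 4: 6 new —
  {p,q}  = {q} ∪ {p}
  {p,r}  = ᶜ of {q,s,t}
  {r,s}  = ᶜ of {p,q,t}
  {r,t}  = {t} ∪ {r}
  {p,q,s}  = {q} ∪ {p,s}
  {r,s,t}  = {s,t} ∪ {r}
  (now 32)
Iteration 5: no new sets; the family is a σ-algebra.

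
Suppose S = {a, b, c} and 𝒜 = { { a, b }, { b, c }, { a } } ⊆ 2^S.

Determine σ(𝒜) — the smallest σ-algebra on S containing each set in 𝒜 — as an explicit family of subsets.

Seed the family with 𝒜 together with ∅ and S: { ∅, { a }, { a, b }, { b, c }, S }.
Round 1. New:
  { c }  = complement { a, b }
Round 2 adds 1:
  { a, c }  = { c } ∪ { a }
Round 3. New:
  { b }  = complement { a, c }
Round 4 adds nothing — fixpoint reached.

Therefore σ(𝒜) = { ∅, { a }, { b }, { c }, { a, b }, { a, c }, { b, c }, S } (|σ(𝒜)| = 8).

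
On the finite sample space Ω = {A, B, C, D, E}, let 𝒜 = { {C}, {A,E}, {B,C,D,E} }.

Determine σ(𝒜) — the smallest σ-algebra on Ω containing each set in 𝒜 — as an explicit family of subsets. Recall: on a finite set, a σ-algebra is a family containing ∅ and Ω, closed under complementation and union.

Answer: σ(𝒜) = { {}, {A}, {C}, {E}, {A,C}, {A,E}, {B,D}, {C,E}, {A,B,D}, {A,C,E}, {B,C,D}, {B,D,E}, {A,B,C,D}, {A,B,D,E}, {B,C,D,E}, Ω }

Derivation:
Take S₀ = 𝒜 ∪ {∅, Ω} = { {}, {C}, {A,E}, {B,C,D,E}, Ω }.
Step 1: +4 →
  {A}  = ᶜ of {B,C,D,E}
  {A,C,E}  = {C} ∪ {A,E}
  {B,C,D}  = ᶜ of {A,E}
  {A,B,D,E}  = ᶜ of {C}
  (now 9)
Step 2 adds 3:
  {A,C}  = {C} ∪ {A}
  {B,D}  = ᶜ of {A,C,E}
  {A,B,C,D}  = {B,C,D} ∪ {A}
  (now 12)
Step 3. New:
  {E}  = ᶜ of {A,B,C,D}
  {A,B,D}  = {B,D} ∪ {A}
  {B,D,E}  = ᶜ of {A,C}
  (now 15)
Step 4: +1 →
  {C,E}  = ᶜ of {A,B,D}
  (now 16)
Step 5: no new sets; the family is a σ-algebra.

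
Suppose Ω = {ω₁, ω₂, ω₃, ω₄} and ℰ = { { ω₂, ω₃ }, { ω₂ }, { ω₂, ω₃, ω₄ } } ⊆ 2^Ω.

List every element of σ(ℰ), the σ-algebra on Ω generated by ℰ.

σ(ℰ) = { {  }, { ω₁ }, { ω₂ }, { ω₃ }, { ω₄ }, { ω₁, ω₂ }, { ω₁, ω₃ }, { ω₁, ω₄ }, { ω₂, ω₃ }, { ω₂, ω₄ }, { ω₃, ω₄ }, { ω₁, ω₂, ω₃ }, { ω₁, ω₂, ω₄ }, { ω₁, ω₃, ω₄ }, { ω₂, ω₃, ω₄ }, Ω }

Check:
Initial family (5 sets): { {  }, { ω₂ }, { ω₂, ω₃ }, { ω₂, ω₃, ω₄ }, Ω }.
Round 1 adds 3:
  { ω₁ }  = Ω∖{ ω₂, ω₃, ω₄ }
  { ω₁, ω₄ }  = Ω∖{ ω₂, ω₃ }
  { ω₁, ω₃, ω₄ }  = Ω∖{ ω₂ }
  — 8 sets.
Round 2 (3 new):
  { ω₁, ω₂ }  = { ω₂ } ∪ { ω₁ }
  { ω₁, ω₂, ω₃ }  = { ω₂, ω₃ } ∪ { ω₁ }
  { ω₁, ω₂, ω₄ }  = { ω₂ } ∪ { ω₁, ω₄ }
  — 11 sets.
Round 3: 3 new —
  { ω₃ }  = Ω∖{ ω₁, ω₂, ω₄ }
  { ω₄ }  = Ω∖{ ω₁, ω₂, ω₃ }
  { ω₃, ω₄ }  = Ω∖{ ω₁, ω₂ }
  — 14 sets.
Round 4 adds 2:
  { ω₁, ω₃ }  = { ω₃ } ∪ { ω₁ }
  { ω₂, ω₄ }  = { ω₄ } ∪ { ω₂ }
  — 16 sets.
Round 5 adds nothing — fixpoint reached.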